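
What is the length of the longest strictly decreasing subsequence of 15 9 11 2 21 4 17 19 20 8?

Let dp[i] be the longest decreasing subsequence ending at position i. Then dp = [1, 2, 2, 3, 1, 3, 2, 2, 2, 3].
The maximum is 3; one witness is 15, 9, 2 at positions 1,2,4.

3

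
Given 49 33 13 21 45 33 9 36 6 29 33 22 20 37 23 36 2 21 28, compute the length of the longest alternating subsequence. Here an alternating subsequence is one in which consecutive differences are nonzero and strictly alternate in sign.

A longest alternating subsequence is 49, 33, 45, 33, 36, 6, 29, 22, 37, 23, 36, 2, 21 (positions 1,2,5,6,8,9,10,12,14,15,16,17,18); its 12 consecutive differences strictly alternate in sign, and length 13 is optimal.

13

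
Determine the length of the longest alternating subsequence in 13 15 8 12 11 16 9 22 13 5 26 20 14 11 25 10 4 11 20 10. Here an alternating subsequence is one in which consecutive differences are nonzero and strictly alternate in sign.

Track the best alternating length ending on an up-step vs a down-step at each position: up/down = 1/1, 2/1, 1/3, 4/3, 4/5, 6/1, 4/7, 8/1, 8/9, 1/9, 10/1, 10/11, 10/11, 10/11, 12/11, 10/13, 1/13, 14/13, 14/13, 14/15.
The maximum over both is 15; one such subsequence is 13, 15, 8, 12, 11, 16, 9, 22, 13, 26, 20, 25, 10, 11, 10.

15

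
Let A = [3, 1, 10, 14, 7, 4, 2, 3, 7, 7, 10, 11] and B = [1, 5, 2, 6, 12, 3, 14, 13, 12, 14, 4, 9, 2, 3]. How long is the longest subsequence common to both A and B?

5

A longest common subsequence is 3, 14, 4, 2, 3 (length 5); the LCS DP confirms no longer common subsequence exists.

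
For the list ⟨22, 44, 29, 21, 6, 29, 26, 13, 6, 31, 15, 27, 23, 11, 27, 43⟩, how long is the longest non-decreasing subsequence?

6

Let dp[i] be the longest non-decreasing subsequence ending at position i. Then dp = [1, 2, 2, 1, 1, 3, 2, 2, 2, 4, 3, 4, 4, 3, 5, 6].
The maximum is 6; one witness is 6, 13, 15, 27, 27, 43 at positions 5,8,11,12,15,16.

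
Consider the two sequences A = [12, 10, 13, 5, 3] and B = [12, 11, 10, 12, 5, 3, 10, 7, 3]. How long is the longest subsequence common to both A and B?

Backtracking the LCS table gives one alignment: 12 (A1,B1) → 10 (A2,B3) → 5 (A4,B5) → 3 (A5,B9).
So the longest common subsequence has length 4.

4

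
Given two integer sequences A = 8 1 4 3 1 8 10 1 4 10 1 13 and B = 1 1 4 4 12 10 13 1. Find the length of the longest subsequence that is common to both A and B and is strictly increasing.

For each value that appears in both, track the longest common increasing run ending there.
The best achievable length is 4; one witness is 1, 4, 10, 13 (A-positions 2,3,7,12, B-positions 1,3,6,7).

4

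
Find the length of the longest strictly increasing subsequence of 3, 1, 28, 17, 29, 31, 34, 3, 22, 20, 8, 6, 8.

Let dp[i] be the longest increasing subsequence ending at position i. Then dp = [1, 1, 2, 2, 3, 4, 5, 2, 3, 3, 3, 3, 4].
The maximum is 5; one witness is 3, 28, 29, 31, 34 at positions 1,3,5,6,7.

5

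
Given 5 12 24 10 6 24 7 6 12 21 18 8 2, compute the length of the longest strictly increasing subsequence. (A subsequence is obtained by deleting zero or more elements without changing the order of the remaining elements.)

Scanning left to right, the best length ending at each element is: 5→1, 12→2, 24→3, 10→2, 6→2, 24→3, 7→3, 6→2, 12→4, 21→5, 18→5, 8→4, 2→1.
So the longest increasing subsequence has length 5, e.g. 5, 6, 7, 12, 21.

5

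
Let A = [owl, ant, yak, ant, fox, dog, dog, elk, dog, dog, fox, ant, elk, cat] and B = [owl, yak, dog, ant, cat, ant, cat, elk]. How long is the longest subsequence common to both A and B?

A longest common subsequence is owl, yak, ant, ant, elk (length 5); the LCS DP confirms no longer common subsequence exists.

5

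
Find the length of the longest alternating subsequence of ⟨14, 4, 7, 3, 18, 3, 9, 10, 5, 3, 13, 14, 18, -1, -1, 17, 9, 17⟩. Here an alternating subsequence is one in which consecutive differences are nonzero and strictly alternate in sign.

13

Track the best alternating length ending on an up-step vs a down-step at each position: up/down = 1/1, 1/2, 3/2, 1/4, 5/1, 1/6, 7/6, 7/6, 7/8, 1/8, 9/6, 9/6, 9/1, 1/10, 1/10, 11/10, 11/12, 13/10.
The maximum over both is 13; one such subsequence is 14, 4, 7, 3, 18, 3, 9, 5, 13, -1, 17, 9, 17.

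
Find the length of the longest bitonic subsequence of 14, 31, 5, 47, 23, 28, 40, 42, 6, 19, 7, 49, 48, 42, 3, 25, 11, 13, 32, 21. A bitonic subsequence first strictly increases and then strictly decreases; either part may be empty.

One longest bitonic subsequence is 14, 23, 28, 40, 42, 49, 48, 42, 32, 21 (positions 1,5,6,7,8,12,13,14,19,20): it rises to 49 then falls. Length 10 is optimal.

10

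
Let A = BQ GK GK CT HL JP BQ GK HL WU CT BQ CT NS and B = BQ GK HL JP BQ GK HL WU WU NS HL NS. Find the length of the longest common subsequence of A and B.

Backtracking the LCS table gives one alignment: BQ (A1,B1) → GK (A3,B2) → HL (A5,B3) → JP (A6,B4) → BQ (A7,B5) → GK (A8,B6) → HL (A9,B7) → WU (A10,B9) → NS (A14,B12).
So the longest common subsequence has length 9.

9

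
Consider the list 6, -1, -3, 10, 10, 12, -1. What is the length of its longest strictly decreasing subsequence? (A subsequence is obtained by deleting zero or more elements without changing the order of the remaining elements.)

One longest decreasing subsequence is 6, -1, -3 (positions 1,2,3), of length 3; no longer one exists.

3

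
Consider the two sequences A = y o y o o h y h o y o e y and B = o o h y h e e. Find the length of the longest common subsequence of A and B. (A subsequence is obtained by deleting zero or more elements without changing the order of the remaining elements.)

A longest common subsequence is oohyhe (length 6); the LCS DP confirms no longer common subsequence exists.

6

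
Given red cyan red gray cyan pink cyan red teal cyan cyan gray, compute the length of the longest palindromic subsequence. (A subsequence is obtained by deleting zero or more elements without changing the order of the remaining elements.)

Using dp[i][j] = 2 + dp[i+1][j−1] if the ends match, else max(dp[i+1][j], dp[i][j−1]):
dp[1][12] = 7. A witness is gray cyan cyan teal cyan cyan gray at positions 4,5,7,9,10,11,12.

7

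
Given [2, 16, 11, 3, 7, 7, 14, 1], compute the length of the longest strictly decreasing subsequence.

Let dp[i] be the longest decreasing subsequence ending at position i. Then dp = [1, 1, 2, 3, 3, 3, 2, 4].
The maximum is 4; one witness is 16, 11, 3, 1 at positions 2,3,4,8.

4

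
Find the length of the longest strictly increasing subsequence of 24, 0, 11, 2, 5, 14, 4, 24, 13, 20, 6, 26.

Let dp[i] be the longest increasing subsequence ending at position i. Then dp = [1, 1, 2, 2, 3, 4, 3, 5, 4, 5, 4, 6].
The maximum is 6; one witness is 0, 2, 5, 14, 24, 26 at positions 2,4,5,6,8,12.

6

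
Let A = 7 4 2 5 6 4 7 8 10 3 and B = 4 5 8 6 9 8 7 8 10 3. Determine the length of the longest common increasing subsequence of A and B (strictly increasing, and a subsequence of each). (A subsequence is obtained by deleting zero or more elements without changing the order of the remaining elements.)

A longest common strictly increasing subsequence is 4, 5, 6, 7, 8, 10 (length 6); it appears in order in both A and B, and no longer such subsequence exists.

6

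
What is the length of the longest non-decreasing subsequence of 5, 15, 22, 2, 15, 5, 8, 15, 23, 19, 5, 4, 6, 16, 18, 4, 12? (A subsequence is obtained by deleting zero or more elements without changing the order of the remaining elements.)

One longest non-decreasing subsequence is 5, 15, 15, 15, 16, 18 (positions 1,2,5,8,14,15), of length 6; no longer one exists.

6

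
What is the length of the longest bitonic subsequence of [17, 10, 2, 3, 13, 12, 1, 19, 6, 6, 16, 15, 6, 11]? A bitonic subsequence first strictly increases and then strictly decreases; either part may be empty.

7

Let inc[i] be the LIS ending at i and dec[i] the longest strictly decreasing subsequence starting at i. inc = [1, 1, 1, 2, 3, 3, 1, 4, 3, 3, 4, 4, 3, 4], dec = [4, 3, 2, 2, 3, 2, 1, 4, 1, 1, 3, 2, 1, 1].
max_i inc[i]+dec[i]−1 = 7, with one witness 2, 3, 13, 19, 16, 15, 11.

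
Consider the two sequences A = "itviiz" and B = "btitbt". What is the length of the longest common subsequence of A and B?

A longest common subsequence is it (length 2); the LCS DP confirms no longer common subsequence exists.

2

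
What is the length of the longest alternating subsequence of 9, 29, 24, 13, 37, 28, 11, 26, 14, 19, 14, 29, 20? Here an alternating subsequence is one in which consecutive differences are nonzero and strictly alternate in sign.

A longest alternating subsequence is 9, 29, 24, 37, 11, 26, 14, 19, 14, 29, 20 (positions 1,2,3,5,7,8,9,10,11,12,13); its 10 consecutive differences strictly alternate in sign, and length 11 is optimal.

11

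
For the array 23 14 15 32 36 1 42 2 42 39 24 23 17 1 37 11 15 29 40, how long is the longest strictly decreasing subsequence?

6

Scanning left to right, the best length ending at each element is: 23→1, 14→2, 15→2, 32→1, 36→1, 1→3, 42→1, 2→3, 42→1, 39→2, 24→3, 23→4, 17→5, 1→6, 37→3, 11→6, 15→6, 29→4, 40→2.
So the longest decreasing subsequence has length 6, e.g. 42, 39, 24, 23, 17, 1.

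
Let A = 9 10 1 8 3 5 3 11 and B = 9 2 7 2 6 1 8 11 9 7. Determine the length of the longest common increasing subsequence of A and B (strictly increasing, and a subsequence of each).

3

A longest common strictly increasing subsequence is 1, 8, 11 (length 3); it appears in order in both A and B, and no longer such subsequence exists.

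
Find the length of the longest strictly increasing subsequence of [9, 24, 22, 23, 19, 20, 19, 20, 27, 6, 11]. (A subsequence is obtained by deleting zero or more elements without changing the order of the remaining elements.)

Scanning left to right, the best length ending at each element is: 9→1, 24→2, 22→2, 23→3, 19→2, 20→3, 19→2, 20→3, 27→4, 6→1, 11→2.
So the longest increasing subsequence has length 4, e.g. 9, 22, 23, 27.

4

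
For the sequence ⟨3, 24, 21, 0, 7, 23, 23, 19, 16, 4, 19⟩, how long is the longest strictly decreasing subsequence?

One longest decreasing subsequence is 24, 21, 19, 16, 4 (positions 2,3,8,9,10), of length 5; no longer one exists.

5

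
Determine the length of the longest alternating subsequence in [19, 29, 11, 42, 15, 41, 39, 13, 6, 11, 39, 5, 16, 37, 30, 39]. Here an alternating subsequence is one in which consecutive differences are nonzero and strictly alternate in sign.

12

Track the best alternating length ending on an up-step vs a down-step at each position: up/down = 1/1, 2/1, 1/3, 4/1, 4/5, 6/5, 6/7, 4/7, 1/7, 8/7, 8/7, 1/9, 10/9, 10/9, 10/11, 12/7.
The maximum over both is 12; one such subsequence is 19, 29, 11, 42, 15, 41, 6, 11, 5, 37, 30, 39.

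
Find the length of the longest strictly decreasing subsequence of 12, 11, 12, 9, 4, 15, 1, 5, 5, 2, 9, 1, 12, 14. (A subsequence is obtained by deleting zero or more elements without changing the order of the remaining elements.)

Scanning left to right, the best length ending at each element is: 12→1, 11→2, 12→1, 9→3, 4→4, 15→1, 1→5, 5→4, 5→4, 2→5, 9→3, 1→6, 12→2, 14→2.
So the longest decreasing subsequence has length 6, e.g. 12, 11, 9, 4, 2, 1.

6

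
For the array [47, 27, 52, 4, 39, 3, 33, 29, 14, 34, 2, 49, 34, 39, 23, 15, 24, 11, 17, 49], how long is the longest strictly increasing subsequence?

5

Scanning left to right, the best length ending at each element is: 47→1, 27→1, 52→2, 4→1, 39→2, 3→1, 33→2, 29→2, 14→2, 34→3, 2→1, 49→4, 34→3, 39→4, 23→3, 15→3, 24→4, 11→2, 17→4, 49→5.
So the longest increasing subsequence has length 5, e.g. 27, 33, 34, 39, 49.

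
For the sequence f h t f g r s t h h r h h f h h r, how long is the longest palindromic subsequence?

9

One longest palindromic subsequence is hfhhrhhfh (positions 2,4,9,10,11,12,13,14,16); it reads the same forward and backward, and the interval DP gives dp[1][17] = 9.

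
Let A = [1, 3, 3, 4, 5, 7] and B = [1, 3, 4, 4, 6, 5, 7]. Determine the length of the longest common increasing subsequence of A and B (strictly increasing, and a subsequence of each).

For each value that appears in both, track the longest common increasing run ending there.
The best achievable length is 5; one witness is 1, 3, 4, 5, 7 (A-positions 1,2,4,5,6, B-positions 1,2,3,6,7).

5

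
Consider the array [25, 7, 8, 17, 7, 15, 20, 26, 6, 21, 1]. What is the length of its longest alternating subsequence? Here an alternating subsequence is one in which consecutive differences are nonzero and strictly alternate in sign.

8

Track the best alternating length ending on an up-step vs a down-step at each position: up/down = 1/1, 1/2, 3/2, 3/2, 1/4, 5/4, 5/2, 5/1, 1/6, 7/6, 1/8.
The maximum over both is 8; one such subsequence is 25, 7, 8, 7, 15, 6, 21, 1.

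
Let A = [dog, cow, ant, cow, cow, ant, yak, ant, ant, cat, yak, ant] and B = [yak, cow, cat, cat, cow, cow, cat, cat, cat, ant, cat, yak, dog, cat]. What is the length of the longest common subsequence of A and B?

A longest common subsequence is cow, cow, cow, ant, yak, cat (length 6); the LCS DP confirms no longer common subsequence exists.

6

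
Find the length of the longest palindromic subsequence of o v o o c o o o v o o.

One longest palindromic subsequence is ovooooovo (positions 1,2,3,4,6,7,8,9,11); it reads the same forward and backward, and the interval DP gives dp[1][11] = 9.

9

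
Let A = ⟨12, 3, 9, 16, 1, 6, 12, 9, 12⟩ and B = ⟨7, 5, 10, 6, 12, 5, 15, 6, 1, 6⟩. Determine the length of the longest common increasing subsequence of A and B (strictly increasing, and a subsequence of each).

2

A longest common strictly increasing subsequence is 6, 12 (length 2); it appears in order in both A and B, and no longer such subsequence exists.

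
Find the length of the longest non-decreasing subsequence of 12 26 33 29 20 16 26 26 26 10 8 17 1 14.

Let dp[i] be the longest non-decreasing subsequence ending at position i. Then dp = [1, 2, 3, 3, 2, 2, 3, 4, 5, 1, 1, 3, 1, 2].
The maximum is 5; one witness is 12, 26, 26, 26, 26 at positions 1,2,7,8,9.

5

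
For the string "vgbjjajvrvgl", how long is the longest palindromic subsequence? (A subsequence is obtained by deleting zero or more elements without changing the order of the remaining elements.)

5

One longest palindromic subsequence is gvrvg (positions 2,8,9,10,11); it reads the same forward and backward, and the interval DP gives dp[1][12] = 5.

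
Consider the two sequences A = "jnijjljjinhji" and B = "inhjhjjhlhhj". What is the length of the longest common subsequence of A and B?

6

A longest common subsequence is jjjlhj (length 6); the LCS DP confirms no longer common subsequence exists.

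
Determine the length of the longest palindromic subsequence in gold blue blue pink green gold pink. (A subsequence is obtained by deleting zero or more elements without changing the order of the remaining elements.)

Using dp[i][j] = 2 + dp[i+1][j−1] if the ends match, else max(dp[i+1][j], dp[i][j−1]):
dp[1][7] = 4. A witness is gold blue blue gold at positions 1,2,3,6.

4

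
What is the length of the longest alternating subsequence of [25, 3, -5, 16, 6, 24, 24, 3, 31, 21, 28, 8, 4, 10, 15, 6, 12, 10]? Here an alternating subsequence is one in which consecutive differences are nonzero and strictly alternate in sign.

14

A longest alternating subsequence is 25, 3, 16, 6, 24, 3, 31, 21, 28, 8, 10, 6, 12, 10 (positions 1,2,4,5,6,8,9,10,11,12,14,16,17,18); its 13 consecutive differences strictly alternate in sign, and length 14 is optimal.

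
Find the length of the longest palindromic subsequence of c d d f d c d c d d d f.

9

One longest palindromic subsequence is dddcdcddd (positions 2,3,5,6,7,8,9,10,11); it reads the same forward and backward, and the interval DP gives dp[1][12] = 9.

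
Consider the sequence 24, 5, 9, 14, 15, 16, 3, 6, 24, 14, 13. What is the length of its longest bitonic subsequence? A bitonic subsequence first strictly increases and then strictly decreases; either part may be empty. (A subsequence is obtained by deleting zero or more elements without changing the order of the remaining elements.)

8

Let inc[i] be the LIS ending at i and dec[i] the longest strictly decreasing subsequence starting at i. inc = [1, 1, 2, 3, 4, 5, 1, 2, 6, 3, 3], dec = [4, 2, 2, 2, 3, 3, 1, 1, 3, 2, 1].
max_i inc[i]+dec[i]−1 = 8, with one witness 5, 9, 14, 15, 16, 24, 14, 13.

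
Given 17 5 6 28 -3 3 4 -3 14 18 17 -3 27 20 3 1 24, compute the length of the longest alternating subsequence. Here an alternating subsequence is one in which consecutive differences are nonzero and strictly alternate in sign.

11

Track the best alternating length ending on an up-step vs a down-step at each position: up/down = 1/1, 1/2, 3/2, 3/1, 1/4, 5/4, 5/4, 1/6, 7/4, 7/4, 7/8, 1/8, 9/4, 9/10, 9/10, 9/10, 11/10.
The maximum over both is 11; one such subsequence is 17, 5, 6, -3, 3, -3, 18, 17, 27, 20, 24.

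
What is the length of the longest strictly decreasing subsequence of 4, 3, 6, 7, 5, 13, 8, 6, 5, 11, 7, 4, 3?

Scanning left to right, the best length ending at each element is: 4→1, 3→2, 6→1, 7→1, 5→2, 13→1, 8→2, 6→3, 5→4, 11→2, 7→3, 4→5, 3→6.
So the longest decreasing subsequence has length 6, e.g. 13, 8, 6, 5, 4, 3.

6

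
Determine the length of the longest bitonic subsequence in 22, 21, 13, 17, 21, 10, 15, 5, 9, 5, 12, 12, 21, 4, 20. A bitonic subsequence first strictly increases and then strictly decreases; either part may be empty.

7

One longest bitonic subsequence is 22, 21, 17, 15, 9, 5, 4 (positions 1,2,4,7,9,10,14): it rises to 22 then falls. Length 7 is optimal.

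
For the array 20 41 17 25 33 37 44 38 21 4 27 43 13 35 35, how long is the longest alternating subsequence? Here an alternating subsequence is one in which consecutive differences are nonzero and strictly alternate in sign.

8

A longest alternating subsequence is 20, 41, 17, 25, 21, 27, 13, 35 (positions 1,2,3,4,9,11,13,14); its 7 consecutive differences strictly alternate in sign, and length 8 is optimal.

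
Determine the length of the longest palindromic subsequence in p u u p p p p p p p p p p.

One longest palindromic subsequence is ppppppppppp (positions 1,4,5,6,7,8,9,10,11,12,13); it reads the same forward and backward, and the interval DP gives dp[1][13] = 11.

11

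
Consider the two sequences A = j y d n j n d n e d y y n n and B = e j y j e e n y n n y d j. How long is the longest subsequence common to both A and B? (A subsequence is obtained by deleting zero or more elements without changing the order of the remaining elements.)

Backtracking the LCS table gives one alignment: j (A1,B2) → y (A2,B3) → j (A5,B4) → n (A8,B7) → y (A12,B8) → n (A13,B9) → n (A14,B10).
So the longest common subsequence has length 7.

7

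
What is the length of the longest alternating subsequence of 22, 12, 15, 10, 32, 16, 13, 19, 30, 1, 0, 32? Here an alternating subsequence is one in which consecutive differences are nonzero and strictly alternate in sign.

A longest alternating subsequence is 22, 12, 15, 10, 32, 16, 19, 1, 32 (positions 1,2,3,4,5,6,8,10,12); its 8 consecutive differences strictly alternate in sign, and length 9 is optimal.

9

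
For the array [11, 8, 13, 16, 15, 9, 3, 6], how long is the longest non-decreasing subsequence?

Let dp[i] be the longest non-decreasing subsequence ending at position i. Then dp = [1, 1, 2, 3, 3, 2, 1, 2].
The maximum is 3; one witness is 11, 13, 16 at positions 1,3,4.

3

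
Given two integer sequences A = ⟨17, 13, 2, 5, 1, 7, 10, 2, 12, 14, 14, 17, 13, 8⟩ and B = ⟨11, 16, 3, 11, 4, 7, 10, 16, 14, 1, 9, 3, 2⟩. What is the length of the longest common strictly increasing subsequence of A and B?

3

For each value that appears in both, track the longest common increasing run ending there.
The best achievable length is 3; one witness is 7, 10, 14 (A-positions 6,7,10, B-positions 6,7,9).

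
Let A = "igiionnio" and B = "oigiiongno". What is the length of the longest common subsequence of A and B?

Backtracking the LCS table gives one alignment: i (A1,B2) → g (A2,B3) → i (A3,B4) → i (A4,B5) → o (A5,B6) → n (A6,B7) → n (A7,B9) → o (A9,B10).
So the longest common subsequence has length 8.

8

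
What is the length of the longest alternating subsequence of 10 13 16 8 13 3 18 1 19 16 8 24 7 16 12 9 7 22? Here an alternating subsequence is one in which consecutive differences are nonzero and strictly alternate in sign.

14

A longest alternating subsequence is 10, 13, 8, 13, 3, 18, 1, 19, 16, 24, 7, 16, 12, 22 (positions 1,2,4,5,6,7,8,9,10,12,13,14,15,18); its 13 consecutive differences strictly alternate in sign, and length 14 is optimal.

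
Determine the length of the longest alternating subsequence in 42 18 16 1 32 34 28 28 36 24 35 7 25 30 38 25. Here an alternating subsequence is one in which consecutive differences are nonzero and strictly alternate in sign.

10

Track the best alternating length ending on an up-step vs a down-step at each position: up/down = 1/1, 1/2, 1/2, 1/2, 3/2, 3/2, 3/4, 3/4, 5/2, 3/6, 7/6, 3/8, 9/8, 9/8, 9/2, 9/10.
The maximum over both is 10; one such subsequence is 42, 18, 32, 28, 36, 24, 35, 7, 30, 25.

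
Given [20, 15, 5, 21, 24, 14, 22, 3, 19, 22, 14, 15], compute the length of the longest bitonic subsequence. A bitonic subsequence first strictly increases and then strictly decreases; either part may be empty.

One longest bitonic subsequence is 20, 21, 24, 22, 19, 15 (positions 1,4,5,7,9,12): it rises to 24 then falls. Length 6 is optimal.

6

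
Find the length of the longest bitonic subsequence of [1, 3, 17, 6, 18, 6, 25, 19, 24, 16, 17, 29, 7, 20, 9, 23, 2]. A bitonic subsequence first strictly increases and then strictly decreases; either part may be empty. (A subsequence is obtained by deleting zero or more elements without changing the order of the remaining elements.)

10

Let inc[i] be the LIS ending at i and dec[i] the longest strictly decreasing subsequence starting at i. inc = [1, 2, 3, 3, 4, 3, 5, 5, 6, 4, 5, 7, 4, 6, 5, 7, 2], dec = [1, 2, 4, 2, 4, 2, 5, 4, 4, 3, 3, 4, 2, 3, 2, 2, 1].
max_i inc[i]+dec[i]−1 = 10, with one witness 1, 3, 17, 18, 19, 24, 29, 20, 9, 2.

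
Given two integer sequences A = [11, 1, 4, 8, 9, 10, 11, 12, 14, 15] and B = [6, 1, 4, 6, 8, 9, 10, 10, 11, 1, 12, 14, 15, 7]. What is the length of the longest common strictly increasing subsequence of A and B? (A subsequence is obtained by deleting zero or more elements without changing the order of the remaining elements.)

For each value that appears in both, track the longest common increasing run ending there.
The best achievable length is 9; one witness is 1, 4, 8, 9, 10, 11, 12, 14, 15 (A-positions 2,3,4,5,6,7,8,9,10, B-positions 2,3,5,6,7,9,11,12,13).

9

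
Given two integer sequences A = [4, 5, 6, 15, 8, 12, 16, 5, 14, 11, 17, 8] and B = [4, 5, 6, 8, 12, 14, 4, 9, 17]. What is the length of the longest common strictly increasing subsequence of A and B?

7

For each value that appears in both, track the longest common increasing run ending there.
The best achievable length is 7; one witness is 4, 5, 6, 8, 12, 14, 17 (A-positions 1,2,3,5,6,9,11, B-positions 1,2,3,4,5,6,9).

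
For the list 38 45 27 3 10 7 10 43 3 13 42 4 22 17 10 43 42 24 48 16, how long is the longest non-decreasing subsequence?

Scanning left to right, the best length ending at each element is: 38→1, 45→2, 27→1, 3→1, 10→2, 7→2, 10→3, 43→4, 3→2, 13→4, 42→5, 4→3, 22→5, 17→5, 10→4, 43→6, 42→6, 24→6, 48→7, 16→5.
So the longest non-decreasing subsequence has length 7, e.g. 3, 10, 10, 13, 42, 43, 48.

7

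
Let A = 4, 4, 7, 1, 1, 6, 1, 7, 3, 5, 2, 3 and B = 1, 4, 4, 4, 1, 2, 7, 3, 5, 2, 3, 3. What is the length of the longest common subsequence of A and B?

A longest common subsequence is 4, 4, 1, 7, 3, 5, 2, 3 (length 8); the LCS DP confirms no longer common subsequence exists.

8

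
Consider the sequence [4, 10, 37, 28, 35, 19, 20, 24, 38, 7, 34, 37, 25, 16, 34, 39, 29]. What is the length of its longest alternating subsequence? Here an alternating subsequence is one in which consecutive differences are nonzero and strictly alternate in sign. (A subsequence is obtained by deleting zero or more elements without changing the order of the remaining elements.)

11

Track the best alternating length ending on an up-step vs a down-step at each position: up/down = 1/1, 2/1, 2/1, 2/3, 4/3, 2/5, 6/5, 6/5, 6/1, 2/7, 8/7, 8/7, 8/9, 8/9, 10/9, 10/1, 10/11.
The maximum over both is 11; one such subsequence is 4, 37, 28, 35, 19, 20, 7, 34, 25, 34, 29.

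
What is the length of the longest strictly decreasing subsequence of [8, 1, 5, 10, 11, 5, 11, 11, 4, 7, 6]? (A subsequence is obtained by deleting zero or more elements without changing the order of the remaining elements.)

One longest decreasing subsequence is 8, 5, 4 (positions 1,3,9), of length 3; no longer one exists.

3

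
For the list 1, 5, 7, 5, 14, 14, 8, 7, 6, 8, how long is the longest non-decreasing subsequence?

5

Scanning left to right, the best length ending at each element is: 1→1, 5→2, 7→3, 5→3, 14→4, 14→5, 8→4, 7→4, 6→4, 8→5.
So the longest non-decreasing subsequence has length 5, e.g. 1, 5, 7, 14, 14.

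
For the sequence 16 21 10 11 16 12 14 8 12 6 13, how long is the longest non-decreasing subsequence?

5

Scanning left to right, the best length ending at each element is: 16→1, 21→2, 10→1, 11→2, 16→3, 12→3, 14→4, 8→1, 12→4, 6→1, 13→5.
So the longest non-decreasing subsequence has length 5, e.g. 10, 11, 12, 12, 13.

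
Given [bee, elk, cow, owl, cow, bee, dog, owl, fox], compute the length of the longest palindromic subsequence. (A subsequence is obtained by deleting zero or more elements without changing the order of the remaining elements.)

One longest palindromic subsequence is bee cow owl cow bee (positions 1,3,4,5,6); it reads the same forward and backward, and the interval DP gives dp[1][9] = 5.

5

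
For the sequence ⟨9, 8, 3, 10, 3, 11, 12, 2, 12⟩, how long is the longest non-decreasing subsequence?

5

One longest non-decreasing subsequence is 9, 10, 11, 12, 12 (positions 1,4,6,7,9), of length 5; no longer one exists.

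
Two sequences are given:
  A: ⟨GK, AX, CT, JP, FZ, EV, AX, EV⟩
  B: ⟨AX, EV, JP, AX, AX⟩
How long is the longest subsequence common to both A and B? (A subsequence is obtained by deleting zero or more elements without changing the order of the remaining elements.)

3

A longest common subsequence is AX, JP, AX (length 3); the LCS DP confirms no longer common subsequence exists.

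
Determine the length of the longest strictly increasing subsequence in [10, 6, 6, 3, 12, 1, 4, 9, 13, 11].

Let dp[i] be the longest increasing subsequence ending at position i. Then dp = [1, 1, 1, 1, 2, 1, 2, 3, 4, 4].
The maximum is 4; one witness is 3, 4, 9, 13 at positions 4,7,8,9.

4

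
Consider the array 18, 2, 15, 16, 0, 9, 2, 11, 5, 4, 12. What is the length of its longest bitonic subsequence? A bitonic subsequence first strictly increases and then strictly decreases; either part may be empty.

One longest bitonic subsequence is 2, 15, 16, 11, 5, 4 (positions 2,3,4,8,9,10): it rises to 16 then falls. Length 6 is optimal.

6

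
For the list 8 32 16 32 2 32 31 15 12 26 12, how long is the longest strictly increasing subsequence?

One longest increasing subsequence is 8, 16, 32 (positions 1,3,4), of length 3; no longer one exists.

3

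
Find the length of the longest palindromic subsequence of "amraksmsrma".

Using dp[i][j] = 2 + dp[i+1][j−1] if the ends match, else max(dp[i+1][j], dp[i][j−1]):
dp[1][11] = 9. A witness is amrsmsrma at positions 1,2,3,6,7,8,9,10,11.

9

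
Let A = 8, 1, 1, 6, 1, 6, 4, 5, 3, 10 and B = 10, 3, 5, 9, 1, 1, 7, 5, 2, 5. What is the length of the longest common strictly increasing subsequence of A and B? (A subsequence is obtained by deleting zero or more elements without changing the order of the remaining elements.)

A longest common strictly increasing subsequence is 1, 5 (length 2); it appears in order in both A and B, and no longer such subsequence exists.

2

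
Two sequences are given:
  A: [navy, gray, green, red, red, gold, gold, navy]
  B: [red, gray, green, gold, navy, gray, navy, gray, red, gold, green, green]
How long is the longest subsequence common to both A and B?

A longest common subsequence is navy, gray, red, gold (length 4); the LCS DP confirms no longer common subsequence exists.

4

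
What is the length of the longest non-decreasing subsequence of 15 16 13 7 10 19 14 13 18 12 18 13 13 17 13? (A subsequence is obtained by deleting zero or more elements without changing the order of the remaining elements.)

6

One longest non-decreasing subsequence is 7, 10, 13, 13, 13, 17 (positions 4,5,8,12,13,14), of length 6; no longer one exists.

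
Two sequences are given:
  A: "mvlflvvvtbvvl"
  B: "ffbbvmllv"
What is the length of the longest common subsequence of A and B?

4

Backtracking the LCS table gives one alignment: m (A1,B6) → l (A3,B7) → l (A5,B8) → v (A12,B9).
So the longest common subsequence has length 4.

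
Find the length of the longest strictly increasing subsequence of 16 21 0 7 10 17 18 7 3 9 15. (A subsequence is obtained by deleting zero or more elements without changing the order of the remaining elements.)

5

Scanning left to right, the best length ending at each element is: 16→1, 21→2, 0→1, 7→2, 10→3, 17→4, 18→5, 7→2, 3→2, 9→3, 15→4.
So the longest increasing subsequence has length 5, e.g. 0, 7, 10, 17, 18.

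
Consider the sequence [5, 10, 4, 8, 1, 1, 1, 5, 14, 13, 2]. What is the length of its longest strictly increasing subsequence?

3

One longest increasing subsequence is 5, 10, 14 (positions 1,2,9), of length 3; no longer one exists.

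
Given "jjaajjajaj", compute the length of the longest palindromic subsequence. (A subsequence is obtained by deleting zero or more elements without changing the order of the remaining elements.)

8

Using dp[i][j] = 2 + dp[i+1][j−1] if the ends match, else max(dp[i+1][j], dp[i][j−1]):
dp[1][10] = 8. A witness is jaajjaaj at positions 1,3,4,5,6,7,9,10.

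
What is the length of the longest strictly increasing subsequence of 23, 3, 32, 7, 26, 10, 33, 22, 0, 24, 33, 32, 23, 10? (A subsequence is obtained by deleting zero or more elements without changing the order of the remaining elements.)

Scanning left to right, the best length ending at each element is: 23→1, 3→1, 32→2, 7→2, 26→3, 10→3, 33→4, 22→4, 0→1, 24→5, 33→6, 32→6, 23→5, 10→3.
So the longest increasing subsequence has length 6, e.g. 3, 7, 10, 22, 24, 33.

6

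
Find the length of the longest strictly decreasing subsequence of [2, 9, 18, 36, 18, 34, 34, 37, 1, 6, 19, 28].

Scanning left to right, the best length ending at each element is: 2→1, 9→1, 18→1, 36→1, 18→2, 34→2, 34→2, 37→1, 1→3, 6→3, 19→3, 28→3.
So the longest decreasing subsequence has length 3, e.g. 36, 18, 1.

3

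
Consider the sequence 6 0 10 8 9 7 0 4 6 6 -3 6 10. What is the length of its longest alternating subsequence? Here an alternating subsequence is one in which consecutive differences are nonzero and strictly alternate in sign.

A longest alternating subsequence is 6, 0, 10, 8, 9, 0, 4, -3, 6 (positions 1,2,3,4,5,7,8,11,12); its 8 consecutive differences strictly alternate in sign, and length 9 is optimal.

9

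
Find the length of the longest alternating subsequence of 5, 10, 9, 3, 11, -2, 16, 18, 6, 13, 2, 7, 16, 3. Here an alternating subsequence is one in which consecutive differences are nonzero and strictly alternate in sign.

A longest alternating subsequence is 5, 10, 9, 11, -2, 16, 6, 13, 2, 7, 3 (positions 1,2,3,5,6,7,9,10,11,12,14); its 10 consecutive differences strictly alternate in sign, and length 11 is optimal.

11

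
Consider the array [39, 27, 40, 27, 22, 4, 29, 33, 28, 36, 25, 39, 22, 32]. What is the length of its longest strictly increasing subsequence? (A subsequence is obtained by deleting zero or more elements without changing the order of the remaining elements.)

5

Scanning left to right, the best length ending at each element is: 39→1, 27→1, 40→2, 27→1, 22→1, 4→1, 29→2, 33→3, 28→2, 36→4, 25→2, 39→5, 22→2, 32→3.
So the longest increasing subsequence has length 5, e.g. 27, 29, 33, 36, 39.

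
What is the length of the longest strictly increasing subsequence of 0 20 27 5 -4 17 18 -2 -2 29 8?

One longest increasing subsequence is 0, 5, 17, 18, 29 (positions 1,4,6,7,10), of length 5; no longer one exists.

5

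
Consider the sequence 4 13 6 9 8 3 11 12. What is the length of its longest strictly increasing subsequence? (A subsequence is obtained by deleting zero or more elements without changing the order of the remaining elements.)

5

Let dp[i] be the longest increasing subsequence ending at position i. Then dp = [1, 2, 2, 3, 3, 1, 4, 5].
The maximum is 5; one witness is 4, 6, 9, 11, 12 at positions 1,3,4,7,8.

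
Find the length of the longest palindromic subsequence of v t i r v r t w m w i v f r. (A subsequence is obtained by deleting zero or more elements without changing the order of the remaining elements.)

One longest palindromic subsequence is rvwmwvr (positions 4,5,8,9,10,12,14); it reads the same forward and backward, and the interval DP gives dp[1][14] = 7.

7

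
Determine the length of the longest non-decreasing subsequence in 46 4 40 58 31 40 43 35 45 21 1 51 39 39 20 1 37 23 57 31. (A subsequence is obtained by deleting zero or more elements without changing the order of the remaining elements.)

7

One longest non-decreasing subsequence is 4, 40, 40, 43, 45, 51, 57 (positions 2,3,6,7,9,12,19), of length 7; no longer one exists.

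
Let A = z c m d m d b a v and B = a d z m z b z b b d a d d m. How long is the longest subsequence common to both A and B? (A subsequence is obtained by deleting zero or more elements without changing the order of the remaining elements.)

4

Backtracking the LCS table gives one alignment: z (A1,B3) → m (A3,B4) → d (A4,B13) → m (A5,B14).
So the longest common subsequence has length 4.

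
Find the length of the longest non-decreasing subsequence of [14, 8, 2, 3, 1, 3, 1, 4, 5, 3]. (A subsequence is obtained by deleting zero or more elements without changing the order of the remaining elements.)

One longest non-decreasing subsequence is 2, 3, 3, 4, 5 (positions 3,4,6,8,9), of length 5; no longer one exists.

5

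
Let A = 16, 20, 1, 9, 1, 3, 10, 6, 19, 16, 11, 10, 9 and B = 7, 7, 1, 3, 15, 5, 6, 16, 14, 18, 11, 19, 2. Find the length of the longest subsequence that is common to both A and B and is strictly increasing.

A longest common strictly increasing subsequence is 1, 3, 6, 16 (length 4); it appears in order in both A and B, and no longer such subsequence exists.

4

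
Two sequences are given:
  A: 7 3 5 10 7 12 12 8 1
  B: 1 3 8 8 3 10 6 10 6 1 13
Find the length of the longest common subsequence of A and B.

A longest common subsequence is 3, 10, 1 (length 3); the LCS DP confirms no longer common subsequence exists.

3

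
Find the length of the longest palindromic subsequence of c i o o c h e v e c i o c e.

9

One longest palindromic subsequence is cocevecoc (positions 1,3,5,7,8,9,10,12,13); it reads the same forward and backward, and the interval DP gives dp[1][14] = 9.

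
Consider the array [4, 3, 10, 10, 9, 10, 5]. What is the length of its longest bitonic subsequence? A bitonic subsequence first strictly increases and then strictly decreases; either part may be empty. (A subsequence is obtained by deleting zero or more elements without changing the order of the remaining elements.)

4

Let inc[i] be the LIS ending at i and dec[i] the longest strictly decreasing subsequence starting at i. inc = [1, 1, 2, 2, 2, 3, 2], dec = [2, 1, 3, 3, 2, 2, 1].
max_i inc[i]+dec[i]−1 = 4, with one witness 4, 10, 9, 5.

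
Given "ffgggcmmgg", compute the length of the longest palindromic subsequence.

One longest palindromic subsequence is ggmmgg (positions 3,4,7,8,9,10); it reads the same forward and backward, and the interval DP gives dp[1][10] = 6.

6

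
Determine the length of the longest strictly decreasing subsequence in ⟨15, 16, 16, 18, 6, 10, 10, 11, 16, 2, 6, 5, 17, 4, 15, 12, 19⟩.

5

Scanning left to right, the best length ending at each element is: 15→1, 16→1, 16→1, 18→1, 6→2, 10→2, 10→2, 11→2, 16→2, 2→3, 6→3, 5→4, 17→2, 4→5, 15→3, 12→4, 19→1.
So the longest decreasing subsequence has length 5, e.g. 15, 10, 6, 5, 4.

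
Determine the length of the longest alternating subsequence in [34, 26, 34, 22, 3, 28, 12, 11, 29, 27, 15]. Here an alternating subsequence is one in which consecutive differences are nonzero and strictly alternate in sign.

Track the best alternating length ending on an up-step vs a down-step at each position: up/down = 1/1, 1/2, 3/1, 1/4, 1/4, 5/4, 5/6, 5/6, 7/4, 7/8, 7/8.
The maximum over both is 8; one such subsequence is 34, 26, 34, 22, 28, 12, 29, 27.

8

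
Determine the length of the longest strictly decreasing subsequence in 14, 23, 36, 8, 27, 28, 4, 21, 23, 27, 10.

Let dp[i] be the longest decreasing subsequence ending at position i. Then dp = [1, 1, 1, 2, 2, 2, 3, 3, 3, 3, 4].
The maximum is 4; one witness is 36, 27, 21, 10 at positions 3,5,8,11.

4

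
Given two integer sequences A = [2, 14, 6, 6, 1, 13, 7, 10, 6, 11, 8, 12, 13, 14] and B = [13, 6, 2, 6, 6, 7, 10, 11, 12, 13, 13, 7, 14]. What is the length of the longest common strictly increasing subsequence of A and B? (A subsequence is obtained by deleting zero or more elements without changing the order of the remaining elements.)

A longest common strictly increasing subsequence is 2, 6, 7, 10, 11, 12, 13, 14 (length 8); it appears in order in both A and B, and no longer such subsequence exists.

8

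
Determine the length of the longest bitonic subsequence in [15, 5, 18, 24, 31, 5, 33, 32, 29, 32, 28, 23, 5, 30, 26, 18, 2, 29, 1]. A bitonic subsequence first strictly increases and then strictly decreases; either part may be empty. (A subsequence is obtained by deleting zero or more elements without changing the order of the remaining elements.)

12

One longest bitonic subsequence is 15, 18, 24, 31, 33, 32, 29, 28, 26, 18, 2, 1 (positions 1,3,4,5,7,8,9,11,15,16,17,19): it rises to 33 then falls. Length 12 is optimal.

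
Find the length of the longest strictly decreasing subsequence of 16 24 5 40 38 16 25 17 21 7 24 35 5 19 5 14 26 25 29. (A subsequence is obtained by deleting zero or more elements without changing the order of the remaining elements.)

6

Let dp[i] be the longest decreasing subsequence ending at position i. Then dp = [1, 1, 2, 1, 2, 3, 3, 4, 4, 5, 4, 3, 6, 5, 6, 6, 4, 5, 4].
The maximum is 6; one witness is 40, 38, 25, 17, 7, 5 at positions 4,5,7,8,10,13.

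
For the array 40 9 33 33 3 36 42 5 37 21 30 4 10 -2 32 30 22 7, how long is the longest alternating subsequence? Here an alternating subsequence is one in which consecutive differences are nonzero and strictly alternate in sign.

A longest alternating subsequence is 40, 9, 33, 3, 36, 5, 37, 21, 30, 4, 10, -2, 32, 30 (positions 1,2,3,5,6,8,9,10,11,12,13,14,15,16); its 13 consecutive differences strictly alternate in sign, and length 14 is optimal.

14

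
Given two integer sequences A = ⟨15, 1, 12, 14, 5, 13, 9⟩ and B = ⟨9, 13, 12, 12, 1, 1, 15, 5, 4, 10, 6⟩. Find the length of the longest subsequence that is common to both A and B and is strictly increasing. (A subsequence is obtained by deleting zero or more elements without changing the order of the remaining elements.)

2

For each value that appears in both, track the longest common increasing run ending there.
The best achievable length is 2; one witness is 1, 5 (A-positions 2,5, B-positions 5,8).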